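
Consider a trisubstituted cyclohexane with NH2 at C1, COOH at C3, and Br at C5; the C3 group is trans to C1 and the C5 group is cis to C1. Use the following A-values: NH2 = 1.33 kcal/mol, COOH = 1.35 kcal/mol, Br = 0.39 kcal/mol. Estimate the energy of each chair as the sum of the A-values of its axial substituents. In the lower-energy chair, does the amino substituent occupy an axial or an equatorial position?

Chair I (amino axial, carboxyl equatorial, bromo axial): E = 1.72 kcal/mol.
Chair II (amino equatorial, carboxyl axial, bromo equatorial): E = 1.35 kcal/mol.
Chair II is the more stable (lower-energy) conformer, and in that chair the amino group is equatorial.

equatorial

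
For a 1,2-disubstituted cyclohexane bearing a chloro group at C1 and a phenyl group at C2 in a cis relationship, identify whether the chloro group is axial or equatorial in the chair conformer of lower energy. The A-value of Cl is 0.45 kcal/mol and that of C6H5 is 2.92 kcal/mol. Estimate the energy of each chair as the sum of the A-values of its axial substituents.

axial

C1 and C2 have opposite parity, so for the cis isomer the two substituents are one axial and one equatorial in each chair.
Chair I (chloro axial, phenyl equatorial): E = 0.45 kcal/mol.
Chair II (chloro equatorial, phenyl axial): E = 2.92 kcal/mol.
Chair I is the more stable (lower-energy) conformer, and in that chair the chloro group is axial.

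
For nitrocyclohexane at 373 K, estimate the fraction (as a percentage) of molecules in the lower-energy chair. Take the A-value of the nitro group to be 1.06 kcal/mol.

One chair has the nitro group axial (E = 1.06 kcal/mol) and the other has it equatorial (E = 0).
ΔG = 1.06 kcal/mol between the two chairs.
K = exp(ΔG/RT) with R = 1.987×10⁻³ kcal mol⁻¹ K⁻¹ and T = 373 K gives K ≈ 4.18.
Fraction in the lower-energy chair = K/(K+1) = 80.7%.

80.7%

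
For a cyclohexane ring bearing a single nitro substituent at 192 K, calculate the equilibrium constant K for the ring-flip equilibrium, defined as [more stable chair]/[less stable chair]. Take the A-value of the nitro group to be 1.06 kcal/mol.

K ≈ 16.1

One chair has the nitro group axial (E = 1.06 kcal/mol) and the other has it equatorial (E = 0).
ΔG = 1.06 kcal/mol between the two chairs.
K = exp(ΔG/RT) with R = 1.987×10⁻³ kcal mol⁻¹ K⁻¹ and T = 192 K gives K ≈ 16.1.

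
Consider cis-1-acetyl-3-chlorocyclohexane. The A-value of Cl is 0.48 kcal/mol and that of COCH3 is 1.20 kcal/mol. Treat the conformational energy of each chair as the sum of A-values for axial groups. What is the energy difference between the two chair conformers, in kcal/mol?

1.68 kcal/mol

C1 and C3 have the same parity, so for the cis isomer the two substituents are e,e in one chair and a,a in the other.
Chair I (chloro axial, acetyl axial): E = 1.68 kcal/mol.
Chair II (chloro equatorial, acetyl equatorial): E = 0.00 kcal/mol.
ΔE = 1.68 − 0.00 = 1.68 kcal/mol; chair II is more stable.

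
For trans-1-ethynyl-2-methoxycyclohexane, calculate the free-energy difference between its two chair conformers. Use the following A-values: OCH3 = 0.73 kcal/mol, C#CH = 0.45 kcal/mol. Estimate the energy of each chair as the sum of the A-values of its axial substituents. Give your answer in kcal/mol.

1.18 kcal/mol

C1 and C2 have opposite parity, so for the trans isomer the two substituents are e,e in one chair and a,a in the other.
Chair I (methoxy axial, ethynyl axial): E = 1.18 kcal/mol.
Chair II (methoxy equatorial, ethynyl equatorial): E = 0.00 kcal/mol.
ΔE = 1.18 − 0.00 = 1.18 kcal/mol; chair II is more stable.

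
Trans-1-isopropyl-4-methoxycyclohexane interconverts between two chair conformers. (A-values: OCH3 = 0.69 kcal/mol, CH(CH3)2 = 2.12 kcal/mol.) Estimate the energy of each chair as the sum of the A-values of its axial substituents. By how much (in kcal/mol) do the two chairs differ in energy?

C1 and C4 have opposite parity, so for the trans isomer the two substituents are e,e in one chair and a,a in the other.
Chair I (methoxy axial, isopropyl axial): E = 2.81 kcal/mol.
Chair II (methoxy equatorial, isopropyl equatorial): E = 0.00 kcal/mol.
ΔE = 2.81 − 0.00 = 2.81 kcal/mol; chair II is more stable.

2.81 kcal/mol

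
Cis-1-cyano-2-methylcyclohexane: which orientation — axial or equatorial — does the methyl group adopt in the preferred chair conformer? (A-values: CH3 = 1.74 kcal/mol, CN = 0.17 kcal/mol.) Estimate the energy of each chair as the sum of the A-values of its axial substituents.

C1 and C2 have opposite parity, so for the cis isomer the two substituents are one axial and one equatorial in each chair.
Chair I (methyl axial, cyano equatorial): E = 1.74 kcal/mol.
Chair II (methyl equatorial, cyano axial): E = 0.17 kcal/mol.
Chair II is the more stable (lower-energy) conformer, and in that chair the methyl group is equatorial.

equatorial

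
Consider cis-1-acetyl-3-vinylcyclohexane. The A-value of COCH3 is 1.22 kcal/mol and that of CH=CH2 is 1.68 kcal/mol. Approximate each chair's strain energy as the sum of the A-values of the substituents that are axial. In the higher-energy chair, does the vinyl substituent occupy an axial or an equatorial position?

axial

C1 and C3 have the same parity, so for the cis isomer the two substituents are e,e in one chair and a,a in the other.
Chair I (acetyl axial, vinyl axial): E = 2.90 kcal/mol.
Chair II (acetyl equatorial, vinyl equatorial): E = 0.00 kcal/mol.
Chair I is the less stable (higher-energy) conformer, and in that chair the vinyl group is axial.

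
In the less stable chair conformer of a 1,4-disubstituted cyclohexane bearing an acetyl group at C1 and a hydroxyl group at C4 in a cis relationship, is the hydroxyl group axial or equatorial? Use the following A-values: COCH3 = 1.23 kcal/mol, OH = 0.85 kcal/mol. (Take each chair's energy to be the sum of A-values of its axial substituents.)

C1 and C4 have opposite parity, so for the cis isomer the two substituents are one axial and one equatorial in each chair.
Chair I (acetyl axial, hydroxyl equatorial): E = 1.23 kcal/mol.
Chair II (acetyl equatorial, hydroxyl axial): E = 0.85 kcal/mol.
Chair I is the less stable (higher-energy) conformer, and in that chair the hydroxyl group is equatorial.

equatorial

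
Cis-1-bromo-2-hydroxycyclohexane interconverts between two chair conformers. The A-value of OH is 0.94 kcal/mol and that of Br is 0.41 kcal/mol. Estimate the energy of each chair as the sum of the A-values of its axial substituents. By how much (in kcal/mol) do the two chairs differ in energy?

0.53 kcal/mol

C1 and C2 have opposite parity, so for the cis isomer the two substituents are one axial and one equatorial in each chair.
Chair I (hydroxyl axial, bromo equatorial): E = 0.94 kcal/mol.
Chair II (hydroxyl equatorial, bromo axial): E = 0.41 kcal/mol.
ΔE = 0.94 − 0.41 = 0.53 kcal/mol; chair II is more stable.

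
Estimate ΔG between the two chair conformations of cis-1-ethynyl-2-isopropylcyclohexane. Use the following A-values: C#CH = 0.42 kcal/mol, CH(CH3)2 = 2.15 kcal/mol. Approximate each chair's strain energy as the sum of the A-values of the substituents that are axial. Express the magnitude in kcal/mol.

C1 and C2 have opposite parity, so for the cis isomer the two substituents are one axial and one equatorial in each chair.
Chair I (ethynyl axial, isopropyl equatorial): E = 0.42 kcal/mol.
Chair II (ethynyl equatorial, isopropyl axial): E = 2.15 kcal/mol.
ΔE = 2.15 − 0.42 = 1.73 kcal/mol; chair I is more stable.

1.73 kcal/mol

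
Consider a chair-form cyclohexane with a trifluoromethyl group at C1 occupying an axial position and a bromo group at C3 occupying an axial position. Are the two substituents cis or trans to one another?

cis

C1 and C3 have the same parity, so their axial bonds point in the same direction.
With same-parity carbons, two substituents on the same face are both axial or both equatorial; opposite faces give one of each.
Here the groups are axial/axial → same face → cis.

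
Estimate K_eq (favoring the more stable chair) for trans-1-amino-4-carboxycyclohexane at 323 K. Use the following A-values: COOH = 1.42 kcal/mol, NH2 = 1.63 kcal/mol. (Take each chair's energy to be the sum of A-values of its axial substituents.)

C1 and C4 have opposite parity, so for the trans isomer the two substituents are e,e in one chair and a,a in the other.
Chair I (carboxyl axial, amino axial): E = 3.05 kcal/mol; chair II (carboxyl equatorial, amino equatorial): E = 0.00 kcal/mol.
ΔG = 3.05 kcal/mol between the two chairs.
K = exp(ΔG/RT) with R = 1.987×10⁻³ kcal mol⁻¹ K⁻¹ and T = 323 K gives K ≈ 116.

K ≈ 116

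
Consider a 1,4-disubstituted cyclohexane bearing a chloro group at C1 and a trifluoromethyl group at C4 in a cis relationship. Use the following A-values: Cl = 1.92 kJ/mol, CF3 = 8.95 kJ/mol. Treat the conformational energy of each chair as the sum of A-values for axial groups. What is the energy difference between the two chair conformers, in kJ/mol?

C1 and C4 have opposite parity, so for the cis isomer the two substituents are one axial and one equatorial in each chair.
Chair I (chloro axial, trifluoromethyl equatorial): E = 1.92 kJ/mol.
Chair II (chloro equatorial, trifluoromethyl axial): E = 8.95 kJ/mol.
ΔE = 8.95 − 1.92 = 7.03 kJ/mol; chair I is more stable.

7.03 kJ/mol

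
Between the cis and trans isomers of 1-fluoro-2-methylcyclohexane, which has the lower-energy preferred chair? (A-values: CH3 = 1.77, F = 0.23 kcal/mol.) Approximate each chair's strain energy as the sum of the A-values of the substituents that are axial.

At 1,2 positions (parity opposite): cis → (a,e or e,a); trans → (e,e or a,a).
Best chair for cis: E = 0.23 kcal/mol; best chair for trans: E = 0.00 kcal/mol.
The trans isomer is lower by 0.23 kcal/mol.

trans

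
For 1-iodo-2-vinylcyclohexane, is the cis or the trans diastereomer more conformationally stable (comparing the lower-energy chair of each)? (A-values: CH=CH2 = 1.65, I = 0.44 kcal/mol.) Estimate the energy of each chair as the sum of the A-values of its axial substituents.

At 1,2 positions (parity opposite): cis → (a,e or e,a); trans → (e,e or a,a).
Best chair for cis: E = 0.44 kcal/mol; best chair for trans: E = 0.00 kcal/mol.
The trans isomer is lower by 0.44 kcal/mol.

trans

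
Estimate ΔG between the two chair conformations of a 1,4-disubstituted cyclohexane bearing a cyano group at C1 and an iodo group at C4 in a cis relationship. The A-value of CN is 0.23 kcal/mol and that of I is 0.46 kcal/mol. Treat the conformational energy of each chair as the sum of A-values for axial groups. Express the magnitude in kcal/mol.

0.23 kcal/mol

C1 and C4 have opposite parity, so for the cis isomer the two substituents are one axial and one equatorial in each chair.
Chair I (cyano axial, iodo equatorial): E = 0.23 kcal/mol.
Chair II (cyano equatorial, iodo axial): E = 0.46 kcal/mol.
ΔE = 0.46 − 0.23 = 0.23 kcal/mol; chair I is more stable.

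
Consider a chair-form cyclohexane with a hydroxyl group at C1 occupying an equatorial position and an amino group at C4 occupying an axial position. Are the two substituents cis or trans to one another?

cis

C1 and C4 have opposite parity, so their axial bonds point in opposite directions.
With opposite-parity carbons, two substituents on the same face are one axial and one equatorial; opposite faces give both axial or both equatorial.
Here the groups are equatorial/axial → same face → cis.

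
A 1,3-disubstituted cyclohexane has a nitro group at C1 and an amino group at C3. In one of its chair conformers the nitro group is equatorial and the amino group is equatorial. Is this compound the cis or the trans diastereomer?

C1 and C3 have the same parity, so their axial bonds point in the same direction.
With same-parity carbons, two substituents on the same face are both axial or both equatorial; opposite faces give one of each.
Here the groups are equatorial/equatorial → same face → cis.

cis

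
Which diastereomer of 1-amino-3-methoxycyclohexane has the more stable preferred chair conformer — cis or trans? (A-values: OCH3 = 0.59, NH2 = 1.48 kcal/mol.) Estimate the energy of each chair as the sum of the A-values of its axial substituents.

cis

At 1,3 positions (parity same): cis → (e,e or a,a); trans → (a,e or e,a).
Best chair for cis: E = 0.00 kcal/mol; best chair for trans: E = 0.59 kcal/mol.
The cis isomer is lower by 0.59 kcal/mol.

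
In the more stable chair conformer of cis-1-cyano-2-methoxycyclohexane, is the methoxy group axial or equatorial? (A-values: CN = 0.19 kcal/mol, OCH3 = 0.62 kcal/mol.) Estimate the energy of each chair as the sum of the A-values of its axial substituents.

equatorial

C1 and C2 have opposite parity, so for the cis isomer the two substituents are one axial and one equatorial in each chair.
Chair I (cyano axial, methoxy equatorial): E = 0.19 kcal/mol.
Chair II (cyano equatorial, methoxy axial): E = 0.62 kcal/mol.
Chair I is the more stable (lower-energy) conformer, and in that chair the methoxy group is equatorial.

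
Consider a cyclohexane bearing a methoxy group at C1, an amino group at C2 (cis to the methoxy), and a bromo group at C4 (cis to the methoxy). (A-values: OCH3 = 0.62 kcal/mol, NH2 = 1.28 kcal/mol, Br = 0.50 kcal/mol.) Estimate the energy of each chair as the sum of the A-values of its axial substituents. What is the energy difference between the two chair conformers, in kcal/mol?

Chair I (methoxy axial, amino equatorial, bromo equatorial): E = 0.62 kcal/mol.
Chair II (methoxy equatorial, amino axial, bromo axial): E = 1.78 kcal/mol.
ΔE = 1.78 − 0.62 = 1.16 kcal/mol; chair I is more stable.

1.16 kcal/mol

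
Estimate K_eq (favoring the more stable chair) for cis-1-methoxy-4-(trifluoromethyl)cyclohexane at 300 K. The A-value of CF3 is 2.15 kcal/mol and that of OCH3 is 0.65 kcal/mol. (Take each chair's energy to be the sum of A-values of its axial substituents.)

C1 and C4 have opposite parity, so for the cis isomer the two substituents are one axial and one equatorial in each chair.
Chair I (trifluoromethyl axial, methoxy equatorial): E = 2.15 kcal/mol; chair II (trifluoromethyl equatorial, methoxy axial): E = 0.65 kcal/mol.
ΔG = 1.50 kcal/mol between the two chairs.
K = exp(ΔG/RT) with R = 1.987×10⁻³ kcal mol⁻¹ K⁻¹ and T = 300 K gives K ≈ 12.4.

K ≈ 12.4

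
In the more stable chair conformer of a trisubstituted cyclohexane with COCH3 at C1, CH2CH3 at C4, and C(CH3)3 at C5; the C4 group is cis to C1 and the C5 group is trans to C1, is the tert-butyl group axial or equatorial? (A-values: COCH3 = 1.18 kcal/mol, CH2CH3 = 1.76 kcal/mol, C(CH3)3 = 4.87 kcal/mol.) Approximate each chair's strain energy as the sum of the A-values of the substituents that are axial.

equatorial

Chair I (acetyl axial, ethyl equatorial, tert-butyl equatorial): E = 1.18 kcal/mol.
Chair II (acetyl equatorial, ethyl axial, tert-butyl axial): E = 6.63 kcal/mol.
Chair I is the more stable (lower-energy) conformer, and in that chair the tert-butyl group is equatorial.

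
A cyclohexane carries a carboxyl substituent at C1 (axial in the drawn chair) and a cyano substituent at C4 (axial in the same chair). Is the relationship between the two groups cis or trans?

trans

C1 and C4 have opposite parity, so their axial bonds point in opposite directions.
With opposite-parity carbons, two substituents on the same face are one axial and one equatorial; opposite faces give both axial or both equatorial.
Here the groups are axial/axial → opposite face → trans.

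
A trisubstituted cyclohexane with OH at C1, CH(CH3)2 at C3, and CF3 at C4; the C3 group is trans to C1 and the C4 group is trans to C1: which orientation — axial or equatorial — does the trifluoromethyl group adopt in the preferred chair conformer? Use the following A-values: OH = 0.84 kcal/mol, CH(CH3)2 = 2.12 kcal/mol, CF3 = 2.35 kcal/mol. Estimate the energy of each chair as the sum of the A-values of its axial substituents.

equatorial

Chair I (hydroxyl axial, isopropyl equatorial, trifluoromethyl axial): E = 3.19 kcal/mol.
Chair II (hydroxyl equatorial, isopropyl axial, trifluoromethyl equatorial): E = 2.12 kcal/mol.
Chair II is the more stable (lower-energy) conformer, and in that chair the trifluoromethyl group is equatorial.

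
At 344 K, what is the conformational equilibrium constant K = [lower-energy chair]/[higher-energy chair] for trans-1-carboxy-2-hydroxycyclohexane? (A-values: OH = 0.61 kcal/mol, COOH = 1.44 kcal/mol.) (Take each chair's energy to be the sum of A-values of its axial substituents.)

K ≈ 20.1

C1 and C2 have opposite parity, so for the trans isomer the two substituents are e,e in one chair and a,a in the other.
Chair I (hydroxyl axial, carboxyl axial): E = 2.05 kcal/mol; chair II (hydroxyl equatorial, carboxyl equatorial): E = 0.00 kcal/mol.
ΔG = 2.05 kcal/mol between the two chairs.
K = exp(ΔG/RT) with R = 1.987×10⁻³ kcal mol⁻¹ K⁻¹ and T = 344 K gives K ≈ 20.1.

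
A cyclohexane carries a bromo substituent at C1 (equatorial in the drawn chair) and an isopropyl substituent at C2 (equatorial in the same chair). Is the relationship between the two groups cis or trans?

C1 and C2 have opposite parity, so their axial bonds point in opposite directions.
With opposite-parity carbons, two substituents on the same face are one axial and one equatorial; opposite faces give both axial or both equatorial.
Here the groups are equatorial/equatorial → opposite face → trans.

trans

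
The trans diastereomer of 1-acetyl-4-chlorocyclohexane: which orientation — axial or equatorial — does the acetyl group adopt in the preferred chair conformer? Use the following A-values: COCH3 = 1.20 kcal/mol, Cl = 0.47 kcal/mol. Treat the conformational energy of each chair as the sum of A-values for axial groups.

equatorial

C1 and C4 have opposite parity, so for the trans isomer the two substituents are e,e in one chair and a,a in the other.
Chair I (acetyl axial, chloro axial): E = 1.67 kcal/mol.
Chair II (acetyl equatorial, chloro equatorial): E = 0.00 kcal/mol.
Chair II is the more stable (lower-energy) conformer, and in that chair the acetyl group is equatorial.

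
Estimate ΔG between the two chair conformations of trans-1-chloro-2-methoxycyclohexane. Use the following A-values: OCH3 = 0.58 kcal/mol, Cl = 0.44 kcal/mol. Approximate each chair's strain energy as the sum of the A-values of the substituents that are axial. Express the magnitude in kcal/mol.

C1 and C2 have opposite parity, so for the trans isomer the two substituents are e,e in one chair and a,a in the other.
Chair I (methoxy axial, chloro axial): E = 1.02 kcal/mol.
Chair II (methoxy equatorial, chloro equatorial): E = 0.00 kcal/mol.
ΔE = 1.02 − 0.00 = 1.02 kcal/mol; chair II is more stable.

1.02 kcal/mol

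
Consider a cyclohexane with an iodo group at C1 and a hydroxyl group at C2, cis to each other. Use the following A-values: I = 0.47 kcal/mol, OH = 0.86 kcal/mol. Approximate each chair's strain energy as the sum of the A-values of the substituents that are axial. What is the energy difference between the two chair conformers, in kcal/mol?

0.39 kcal/mol

C1 and C2 have opposite parity, so for the cis isomer the two substituents are one axial and one equatorial in each chair.
Chair I (iodo axial, hydroxyl equatorial): E = 0.47 kcal/mol.
Chair II (iodo equatorial, hydroxyl axial): E = 0.86 kcal/mol.
ΔE = 0.86 − 0.47 = 0.39 kcal/mol; chair I is more stable.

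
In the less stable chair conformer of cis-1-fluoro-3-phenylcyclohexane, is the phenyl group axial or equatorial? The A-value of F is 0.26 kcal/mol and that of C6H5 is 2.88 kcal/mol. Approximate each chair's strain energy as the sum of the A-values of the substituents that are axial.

axial

C1 and C3 have the same parity, so for the cis isomer the two substituents are e,e in one chair and a,a in the other.
Chair I (fluoro axial, phenyl axial): E = 3.14 kcal/mol.
Chair II (fluoro equatorial, phenyl equatorial): E = 0.00 kcal/mol.
Chair I is the less stable (higher-energy) conformer, and in that chair the phenyl group is axial.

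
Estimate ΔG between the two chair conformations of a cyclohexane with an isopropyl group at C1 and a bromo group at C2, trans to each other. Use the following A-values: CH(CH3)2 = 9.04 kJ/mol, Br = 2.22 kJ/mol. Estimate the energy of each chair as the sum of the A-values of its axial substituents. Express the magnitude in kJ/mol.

C1 and C2 have opposite parity, so for the trans isomer the two substituents are e,e in one chair and a,a in the other.
Chair I (isopropyl axial, bromo axial): E = 11.26 kJ/mol.
Chair II (isopropyl equatorial, bromo equatorial): E = 0.00 kJ/mol.
ΔE = 11.26 − 0.00 = 11.26 kJ/mol; chair II is more stable.

11.26 kJ/mol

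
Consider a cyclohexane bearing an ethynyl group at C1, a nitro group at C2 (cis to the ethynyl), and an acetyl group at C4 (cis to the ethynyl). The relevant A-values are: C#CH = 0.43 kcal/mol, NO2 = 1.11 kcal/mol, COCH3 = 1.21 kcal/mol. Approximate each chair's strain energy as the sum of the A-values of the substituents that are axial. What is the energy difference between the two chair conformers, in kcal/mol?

1.89 kcal/mol

Chair I (ethynyl axial, nitro equatorial, acetyl equatorial): E = 0.43 kcal/mol.
Chair II (ethynyl equatorial, nitro axial, acetyl axial): E = 2.32 kcal/mol.
ΔE = 2.32 − 0.43 = 1.89 kcal/mol; chair I is more stable.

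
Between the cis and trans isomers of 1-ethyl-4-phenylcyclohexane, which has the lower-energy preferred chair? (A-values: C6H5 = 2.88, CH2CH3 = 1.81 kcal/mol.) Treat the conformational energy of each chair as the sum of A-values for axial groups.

At 1,4 positions (parity opposite): cis → (a,e or e,a); trans → (e,e or a,a).
Best chair for cis: E = 1.81 kcal/mol; best chair for trans: E = 0.00 kcal/mol.
The trans isomer is lower by 1.81 kcal/mol.

trans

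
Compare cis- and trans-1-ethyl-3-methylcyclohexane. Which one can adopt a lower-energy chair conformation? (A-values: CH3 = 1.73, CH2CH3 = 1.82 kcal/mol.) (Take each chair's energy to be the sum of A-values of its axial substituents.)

cis

At 1,3 positions (parity same): cis → (e,e or a,a); trans → (a,e or e,a).
Best chair for cis: E = 0.00 kcal/mol; best chair for trans: E = 1.73 kcal/mol.
The cis isomer is lower by 1.73 kcal/mol.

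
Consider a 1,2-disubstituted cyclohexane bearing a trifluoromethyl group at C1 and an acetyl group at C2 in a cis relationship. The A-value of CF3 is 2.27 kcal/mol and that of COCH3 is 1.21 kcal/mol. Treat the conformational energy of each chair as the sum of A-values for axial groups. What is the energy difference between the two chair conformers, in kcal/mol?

1.06 kcal/mol

C1 and C2 have opposite parity, so for the cis isomer the two substituents are one axial and one equatorial in each chair.
Chair I (trifluoromethyl axial, acetyl equatorial): E = 2.27 kcal/mol.
Chair II (trifluoromethyl equatorial, acetyl axial): E = 1.21 kcal/mol.
ΔE = 2.27 − 1.21 = 1.06 kcal/mol; chair II is more stable.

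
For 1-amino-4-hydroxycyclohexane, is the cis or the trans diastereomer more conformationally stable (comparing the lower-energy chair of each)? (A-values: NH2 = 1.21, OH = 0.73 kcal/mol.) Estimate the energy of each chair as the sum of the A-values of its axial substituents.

trans

At 1,4 positions (parity opposite): cis → (a,e or e,a); trans → (e,e or a,a).
Best chair for cis: E = 0.73 kcal/mol; best chair for trans: E = 0.00 kcal/mol.
The trans isomer is lower by 0.73 kcal/mol.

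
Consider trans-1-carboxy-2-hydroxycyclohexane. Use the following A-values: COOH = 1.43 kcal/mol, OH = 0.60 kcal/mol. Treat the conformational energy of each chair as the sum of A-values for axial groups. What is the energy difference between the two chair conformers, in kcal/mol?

2.03 kcal/mol

C1 and C2 have opposite parity, so for the trans isomer the two substituents are e,e in one chair and a,a in the other.
Chair I (carboxyl axial, hydroxyl axial): E = 2.03 kcal/mol.
Chair II (carboxyl equatorial, hydroxyl equatorial): E = 0.00 kcal/mol.
ΔE = 2.03 − 0.00 = 2.03 kcal/mol; chair II is more stable.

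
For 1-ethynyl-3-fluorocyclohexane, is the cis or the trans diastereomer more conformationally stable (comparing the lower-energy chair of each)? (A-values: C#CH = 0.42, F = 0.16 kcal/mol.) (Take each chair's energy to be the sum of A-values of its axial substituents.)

cis

At 1,3 positions (parity same): cis → (e,e or a,a); trans → (a,e or e,a).
Best chair for cis: E = 0.00 kcal/mol; best chair for trans: E = 0.16 kcal/mol.
The cis isomer is lower by 0.16 kcal/mol.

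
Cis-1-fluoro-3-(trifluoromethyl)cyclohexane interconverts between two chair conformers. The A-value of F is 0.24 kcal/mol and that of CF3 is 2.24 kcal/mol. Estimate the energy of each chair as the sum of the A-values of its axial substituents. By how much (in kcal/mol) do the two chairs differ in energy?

2.48 kcal/mol

C1 and C3 have the same parity, so for the cis isomer the two substituents are e,e in one chair and a,a in the other.
Chair I (fluoro axial, trifluoromethyl axial): E = 2.48 kcal/mol.
Chair II (fluoro equatorial, trifluoromethyl equatorial): E = 0.00 kcal/mol.
ΔE = 2.48 − 0.00 = 2.48 kcal/mol; chair II is more stable.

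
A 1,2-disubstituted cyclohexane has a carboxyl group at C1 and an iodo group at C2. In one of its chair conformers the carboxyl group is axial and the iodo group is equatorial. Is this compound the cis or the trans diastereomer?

cis

C1 and C2 have opposite parity, so their axial bonds point in opposite directions.
With opposite-parity carbons, two substituents on the same face are one axial and one equatorial; opposite faces give both axial or both equatorial.
Here the groups are axial/equatorial → same face → cis.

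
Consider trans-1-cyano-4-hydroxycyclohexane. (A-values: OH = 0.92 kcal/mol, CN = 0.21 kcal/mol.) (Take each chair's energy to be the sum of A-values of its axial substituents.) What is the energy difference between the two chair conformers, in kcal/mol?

C1 and C4 have opposite parity, so for the trans isomer the two substituents are e,e in one chair and a,a in the other.
Chair I (hydroxyl axial, cyano axial): E = 1.13 kcal/mol.
Chair II (hydroxyl equatorial, cyano equatorial): E = 0.00 kcal/mol.
ΔE = 1.13 − 0.00 = 1.13 kcal/mol; chair II is more stable.

1.13 kcal/mol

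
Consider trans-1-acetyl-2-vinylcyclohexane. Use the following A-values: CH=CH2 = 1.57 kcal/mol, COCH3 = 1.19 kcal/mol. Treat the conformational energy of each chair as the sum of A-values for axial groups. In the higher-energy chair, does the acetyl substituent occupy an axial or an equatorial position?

C1 and C2 have opposite parity, so for the trans isomer the two substituents are e,e in one chair and a,a in the other.
Chair I (vinyl axial, acetyl axial): E = 2.76 kcal/mol.
Chair II (vinyl equatorial, acetyl equatorial): E = 0.00 kcal/mol.
Chair I is the less stable (higher-energy) conformer, and in that chair the acetyl group is axial.

axial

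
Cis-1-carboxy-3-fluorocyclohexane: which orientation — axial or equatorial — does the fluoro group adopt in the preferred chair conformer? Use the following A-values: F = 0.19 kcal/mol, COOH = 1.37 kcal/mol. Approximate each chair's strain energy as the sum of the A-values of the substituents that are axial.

equatorial

C1 and C3 have the same parity, so for the cis isomer the two substituents are e,e in one chair and a,a in the other.
Chair I (fluoro axial, carboxyl axial): E = 1.56 kcal/mol.
Chair II (fluoro equatorial, carboxyl equatorial): E = 0.00 kcal/mol.
Chair II is the more stable (lower-energy) conformer, and in that chair the fluoro group is equatorial.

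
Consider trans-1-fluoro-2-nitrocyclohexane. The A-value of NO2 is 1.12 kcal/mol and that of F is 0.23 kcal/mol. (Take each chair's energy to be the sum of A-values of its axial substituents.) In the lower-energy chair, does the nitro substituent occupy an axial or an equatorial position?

equatorial

C1 and C2 have opposite parity, so for the trans isomer the two substituents are e,e in one chair and a,a in the other.
Chair I (nitro axial, fluoro axial): E = 1.35 kcal/mol.
Chair II (nitro equatorial, fluoro equatorial): E = 0.00 kcal/mol.
Chair II is the more stable (lower-energy) conformer, and in that chair the nitro group is equatorial.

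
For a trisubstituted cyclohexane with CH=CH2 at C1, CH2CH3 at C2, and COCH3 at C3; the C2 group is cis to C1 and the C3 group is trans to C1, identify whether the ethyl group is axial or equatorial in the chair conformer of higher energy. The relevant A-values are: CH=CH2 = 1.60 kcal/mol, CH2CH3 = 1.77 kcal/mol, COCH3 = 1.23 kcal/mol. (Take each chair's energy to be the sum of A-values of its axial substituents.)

axial

Chair I (vinyl axial, ethyl equatorial, acetyl equatorial): E = 1.60 kcal/mol.
Chair II (vinyl equatorial, ethyl axial, acetyl axial): E = 3.00 kcal/mol.
Chair II is the less stable (higher-energy) conformer, and in that chair the ethyl group is axial.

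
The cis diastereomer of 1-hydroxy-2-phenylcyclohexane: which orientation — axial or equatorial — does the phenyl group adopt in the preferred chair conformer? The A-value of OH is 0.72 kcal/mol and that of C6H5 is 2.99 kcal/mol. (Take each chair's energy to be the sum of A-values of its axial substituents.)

equatorial

C1 and C2 have opposite parity, so for the cis isomer the two substituents are one axial and one equatorial in each chair.
Chair I (hydroxyl axial, phenyl equatorial): E = 0.72 kcal/mol.
Chair II (hydroxyl equatorial, phenyl axial): E = 2.99 kcal/mol.
Chair I is the more stable (lower-energy) conformer, and in that chair the phenyl group is equatorial.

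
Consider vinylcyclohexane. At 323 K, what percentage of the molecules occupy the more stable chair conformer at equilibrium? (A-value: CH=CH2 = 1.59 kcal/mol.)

One chair has the vinyl group axial (E = 1.59 kcal/mol) and the other has it equatorial (E = 0).
ΔG = 1.59 kcal/mol between the two chairs.
K = exp(ΔG/RT) with R = 1.987×10⁻³ kcal mol⁻¹ K⁻¹ and T = 323 K gives K ≈ 11.9.
Fraction in the lower-energy chair = K/(K+1) = 92.3%.

92.3%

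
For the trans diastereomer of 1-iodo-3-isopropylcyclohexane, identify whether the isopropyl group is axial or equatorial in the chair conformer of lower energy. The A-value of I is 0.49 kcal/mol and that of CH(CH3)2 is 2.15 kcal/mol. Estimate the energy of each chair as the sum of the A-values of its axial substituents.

equatorial

C1 and C3 have the same parity, so for the trans isomer the two substituents are one axial and one equatorial in each chair.
Chair I (iodo axial, isopropyl equatorial): E = 0.49 kcal/mol.
Chair II (iodo equatorial, isopropyl axial): E = 2.15 kcal/mol.
Chair I is the more stable (lower-energy) conformer, and in that chair the isopropyl group is equatorial.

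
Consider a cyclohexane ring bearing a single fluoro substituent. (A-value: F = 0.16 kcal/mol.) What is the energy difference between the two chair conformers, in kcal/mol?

0.16 kcal/mol

A monosubstituted cyclohexane has one chair with the fluoro group axial (E = A = 0.16 kcal/mol) and one with it equatorial (E = 0).
ΔE = 0.16 − 0 = 0.16 kcal/mol.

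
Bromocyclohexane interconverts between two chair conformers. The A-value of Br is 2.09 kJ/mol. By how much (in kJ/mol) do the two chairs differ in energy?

2.09 kJ/mol

A monosubstituted cyclohexane has one chair with the bromo group axial (E = A = 2.09 kJ/mol) and one with it equatorial (E = 0).
ΔE = 2.09 − 0 = 2.09 kJ/mol.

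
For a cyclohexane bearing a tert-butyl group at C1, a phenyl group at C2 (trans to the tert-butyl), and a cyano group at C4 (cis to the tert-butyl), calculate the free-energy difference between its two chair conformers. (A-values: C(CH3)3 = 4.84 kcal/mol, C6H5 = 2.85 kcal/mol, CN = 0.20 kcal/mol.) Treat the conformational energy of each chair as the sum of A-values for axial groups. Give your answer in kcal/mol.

Chair I (tert-butyl axial, phenyl axial, cyano equatorial): E = 7.69 kcal/mol.
Chair II (tert-butyl equatorial, phenyl equatorial, cyano axial): E = 0.20 kcal/mol.
ΔE = 7.69 − 0.20 = 7.49 kcal/mol; chair II is more stable.

7.49 kcal/mol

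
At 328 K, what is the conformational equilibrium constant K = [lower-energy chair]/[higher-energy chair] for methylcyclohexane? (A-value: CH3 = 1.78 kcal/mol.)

One chair has the methyl group axial (E = 1.78 kcal/mol) and the other has it equatorial (E = 0).
ΔG = 1.78 kcal/mol between the two chairs.
K = exp(ΔG/RT) with R = 1.987×10⁻³ kcal mol⁻¹ K⁻¹ and T = 328 K gives K ≈ 15.4.

K ≈ 15.4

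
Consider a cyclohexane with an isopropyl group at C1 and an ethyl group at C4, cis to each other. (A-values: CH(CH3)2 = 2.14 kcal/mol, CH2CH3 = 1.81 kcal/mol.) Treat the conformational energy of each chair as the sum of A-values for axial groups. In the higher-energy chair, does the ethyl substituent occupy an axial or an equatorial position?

C1 and C4 have opposite parity, so for the cis isomer the two substituents are one axial and one equatorial in each chair.
Chair I (isopropyl axial, ethyl equatorial): E = 2.14 kcal/mol.
Chair II (isopropyl equatorial, ethyl axial): E = 1.81 kcal/mol.
Chair I is the less stable (higher-energy) conformer, and in that chair the ethyl group is equatorial.

equatorial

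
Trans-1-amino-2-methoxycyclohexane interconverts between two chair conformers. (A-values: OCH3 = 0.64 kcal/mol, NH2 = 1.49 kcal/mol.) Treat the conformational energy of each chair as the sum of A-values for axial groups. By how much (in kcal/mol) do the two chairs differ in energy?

2.13 kcal/mol

C1 and C2 have opposite parity, so for the trans isomer the two substituents are e,e in one chair and a,a in the other.
Chair I (methoxy axial, amino axial): E = 2.13 kcal/mol.
Chair II (methoxy equatorial, amino equatorial): E = 0.00 kcal/mol.
ΔE = 2.13 − 0.00 = 2.13 kcal/mol; chair II is more stable.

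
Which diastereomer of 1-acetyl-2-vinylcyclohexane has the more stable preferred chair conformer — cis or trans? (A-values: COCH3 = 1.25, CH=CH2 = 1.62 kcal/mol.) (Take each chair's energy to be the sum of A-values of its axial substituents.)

At 1,2 positions (parity opposite): cis → (a,e or e,a); trans → (e,e or a,a).
Best chair for cis: E = 1.25 kcal/mol; best chair for trans: E = 0.00 kcal/mol.
The trans isomer is lower by 1.25 kcal/mol.

trans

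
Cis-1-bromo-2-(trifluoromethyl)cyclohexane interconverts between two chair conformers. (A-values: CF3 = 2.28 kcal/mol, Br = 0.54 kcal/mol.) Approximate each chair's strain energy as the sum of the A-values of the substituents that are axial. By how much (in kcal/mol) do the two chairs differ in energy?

1.74 kcal/mol

C1 and C2 have opposite parity, so for the cis isomer the two substituents are one axial and one equatorial in each chair.
Chair I (trifluoromethyl axial, bromo equatorial): E = 2.28 kcal/mol.
Chair II (trifluoromethyl equatorial, bromo axial): E = 0.54 kcal/mol.
ΔE = 2.28 − 0.54 = 1.74 kcal/mol; chair II is more stable.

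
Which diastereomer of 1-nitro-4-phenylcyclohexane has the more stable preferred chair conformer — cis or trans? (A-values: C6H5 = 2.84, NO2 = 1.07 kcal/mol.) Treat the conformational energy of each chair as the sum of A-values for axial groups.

trans

At 1,4 positions (parity opposite): cis → (a,e or e,a); trans → (e,e or a,a).
Best chair for cis: E = 1.07 kcal/mol; best chair for trans: E = 0.00 kcal/mol.
The trans isomer is lower by 1.07 kcal/mol.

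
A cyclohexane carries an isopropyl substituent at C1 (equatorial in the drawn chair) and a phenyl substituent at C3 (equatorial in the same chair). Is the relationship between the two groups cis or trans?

cis

C1 and C3 have the same parity, so their axial bonds point in the same direction.
With same-parity carbons, two substituents on the same face are both axial or both equatorial; opposite faces give one of each.
Here the groups are equatorial/equatorial → same face → cis.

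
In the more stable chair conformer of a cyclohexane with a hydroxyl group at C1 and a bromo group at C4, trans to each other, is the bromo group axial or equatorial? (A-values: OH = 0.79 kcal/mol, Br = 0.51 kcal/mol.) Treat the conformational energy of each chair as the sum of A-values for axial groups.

equatorial

C1 and C4 have opposite parity, so for the trans isomer the two substituents are e,e in one chair and a,a in the other.
Chair I (hydroxyl axial, bromo axial): E = 1.30 kcal/mol.
Chair II (hydroxyl equatorial, bromo equatorial): E = 0.00 kcal/mol.
Chair II is the more stable (lower-energy) conformer, and in that chair the bromo group is equatorial.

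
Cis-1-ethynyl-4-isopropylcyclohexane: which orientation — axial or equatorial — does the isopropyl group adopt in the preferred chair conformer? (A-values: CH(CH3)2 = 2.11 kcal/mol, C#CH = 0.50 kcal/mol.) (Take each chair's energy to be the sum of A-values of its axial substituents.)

C1 and C4 have opposite parity, so for the cis isomer the two substituents are one axial and one equatorial in each chair.
Chair I (isopropyl axial, ethynyl equatorial): E = 2.11 kcal/mol.
Chair II (isopropyl equatorial, ethynyl axial): E = 0.50 kcal/mol.
Chair II is the more stable (lower-energy) conformer, and in that chair the isopropyl group is equatorial.

equatorial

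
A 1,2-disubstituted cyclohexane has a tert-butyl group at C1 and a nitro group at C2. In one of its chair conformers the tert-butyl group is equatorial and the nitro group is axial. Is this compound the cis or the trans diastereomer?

cis

C1 and C2 have opposite parity, so their axial bonds point in opposite directions.
With opposite-parity carbons, two substituents on the same face are one axial and one equatorial; opposite faces give both axial or both equatorial.
Here the groups are equatorial/axial → same face → cis.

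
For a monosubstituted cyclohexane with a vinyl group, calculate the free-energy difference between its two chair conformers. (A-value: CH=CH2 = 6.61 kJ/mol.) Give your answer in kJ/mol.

A monosubstituted cyclohexane has one chair with the vinyl group axial (E = A = 6.61 kJ/mol) and one with it equatorial (E = 0).
ΔE = 6.61 − 0 = 6.61 kJ/mol.

6.61 kJ/mol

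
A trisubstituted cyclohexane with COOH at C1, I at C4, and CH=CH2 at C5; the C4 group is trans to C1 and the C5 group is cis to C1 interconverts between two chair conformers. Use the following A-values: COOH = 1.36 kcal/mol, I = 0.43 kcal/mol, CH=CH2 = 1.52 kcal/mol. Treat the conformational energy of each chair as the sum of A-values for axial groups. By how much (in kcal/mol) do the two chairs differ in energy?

3.31 kcal/mol

Chair I (carboxyl axial, iodo axial, vinyl axial): E = 3.31 kcal/mol.
Chair II (carboxyl equatorial, iodo equatorial, vinyl equatorial): E = 0.00 kcal/mol.
ΔE = 3.31 − 0.00 = 3.31 kcal/mol; chair II is more stable.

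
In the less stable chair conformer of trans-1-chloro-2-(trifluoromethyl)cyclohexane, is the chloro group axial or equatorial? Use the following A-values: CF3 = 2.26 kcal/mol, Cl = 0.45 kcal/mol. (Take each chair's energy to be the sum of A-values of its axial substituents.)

C1 and C2 have opposite parity, so for the trans isomer the two substituents are e,e in one chair and a,a in the other.
Chair I (trifluoromethyl axial, chloro axial): E = 2.71 kcal/mol.
Chair II (trifluoromethyl equatorial, chloro equatorial): E = 0.00 kcal/mol.
Chair I is the less stable (higher-energy) conformer, and in that chair the chloro group is axial.

axial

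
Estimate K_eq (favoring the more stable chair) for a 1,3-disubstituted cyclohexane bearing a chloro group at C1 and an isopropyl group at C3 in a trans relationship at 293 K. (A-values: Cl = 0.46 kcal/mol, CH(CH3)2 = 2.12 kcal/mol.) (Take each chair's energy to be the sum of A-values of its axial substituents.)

K ≈ 17.3

C1 and C3 have the same parity, so for the trans isomer the two substituents are one axial and one equatorial in each chair.
Chair I (chloro axial, isopropyl equatorial): E = 0.46 kcal/mol; chair II (chloro equatorial, isopropyl axial): E = 2.12 kcal/mol.
ΔG = 1.66 kcal/mol between the two chairs.
K = exp(ΔG/RT) with R = 1.987×10⁻³ kcal mol⁻¹ K⁻¹ and T = 293 K gives K ≈ 17.3.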